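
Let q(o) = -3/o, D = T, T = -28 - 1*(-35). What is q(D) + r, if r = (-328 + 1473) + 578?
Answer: 12058/7 ≈ 1722.6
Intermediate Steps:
T = 7 (T = -28 + 35 = 7)
D = 7
r = 1723 (r = 1145 + 578 = 1723)
q(D) + r = -3/7 + 1723 = 12058/7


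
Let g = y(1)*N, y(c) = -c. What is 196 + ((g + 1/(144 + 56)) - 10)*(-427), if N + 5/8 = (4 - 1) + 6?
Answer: 803999/100 ≈ 8040.0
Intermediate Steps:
N = 67/8 (N = -5/8 + ((4 - 1) + 6) = -5/8 + (3 + 6) = -5/8 + 9 = 67/8 ≈ 8.3750)
g = -67/8 (g = -1*1*(67/8) = -1*67/8 = -67/8 ≈ -8.3750)
196 + ((g + 1/(144 + 56)) - 10)*(-427) = 196 + ((-67/8 + 1/(144 + 56)) - 10)*(-427) = 196 + ((-67/8 + 1/200) - 10)*(-427) = 196 + (-837/100 - 10)*(-427) = 196 - 1837/100*(-427) = 196 + 784399/100 = 803999/100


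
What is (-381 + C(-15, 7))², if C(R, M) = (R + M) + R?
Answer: 163216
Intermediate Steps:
C(R, M) = M + 2*R (C(R, M) = (M + R) + R = M + 2*R)
(-381 + C(-15, 7))² = (-381 + (7 + 2*(-15)))² = (-381 + (7 - 30))² = (-381 - 23)² = (-404)² = 163216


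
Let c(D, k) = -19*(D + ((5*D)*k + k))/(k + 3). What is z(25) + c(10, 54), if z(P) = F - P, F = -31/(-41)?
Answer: -116306/123 ≈ -945.58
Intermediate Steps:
c(D, k) = -19*(D + k + 5*D*k)/(3 + k) (c(D, k) = -19*(D + (5*D*k + k))/(3 + k) = -19*(D + (k + 5*D*k))/(3 + k) = -19*(D + k + 5*D*k)/(3 + k))
F = 31/41 (F = -31*(-1/41) = 31/41 ≈ 0.75610)
z(P) = 31/41 - P
z(25) + c(10, 54) = (31/41 - 1*25) + 19*(-1*10 - 1*54 - 5*10*54)/(3 + 54) = (31/41 - 25) + 19*(-10 - 54 - 2700)/57 = -994/41 + 19*(1/57)*(-2764) = -994/41 - 2764/3 = -116306/123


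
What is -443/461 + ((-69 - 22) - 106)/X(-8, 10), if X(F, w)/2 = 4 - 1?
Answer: -93475/2766 ≈ -33.794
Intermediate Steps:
X(F, w) = 6 (X(F, w) = 2*(4 - 1) = 2*3 = 6)
-443/461 + ((-69 - 22) - 106)/X(-8, 10) = -443/461 + ((-69 - 22) - 106)/6 = -443*1/461 + (-91 - 106)*(⅙) = -443/461 - 197*⅙ = -443/461 - 197/6 = -93475/2766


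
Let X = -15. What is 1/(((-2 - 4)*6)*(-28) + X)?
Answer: 1/993 ≈ 0.0010071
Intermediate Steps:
1/(((-2 - 4)*6)*(-28) + X) = 1/(((-2 - 4)*6)*(-28) - 15) = 1/(-6*6*(-28) - 15) = 1/(-36*(-28) - 15) = 1/(1008 - 15) = 1/993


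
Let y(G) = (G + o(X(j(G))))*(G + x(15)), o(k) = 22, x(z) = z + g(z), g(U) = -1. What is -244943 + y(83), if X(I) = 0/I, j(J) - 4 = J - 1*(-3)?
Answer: -234758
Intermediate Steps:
j(J) = 7 + J (j(J) = 4 + (J - 1*(-3)) = 4 + (J + 3) = 4 + (3 + J) = 7 + J)
x(z) = -1 + z (x(z) = z - 1 = -1 + z)
X(I) = 0
y(G) = (14 + G)*(22 + G) (y(G) = (G + 22)*(G + (-1 + 15)) = (22 + G)*(G + 14) = (22 + G)*(14 + G) = (14 + G)*(22 + G))
-244943 + y(83) = -244943 + (308 + 83² + 36*83) = -244943 + (308 + 6889 + 2988) = -244943 + 10185 = -234758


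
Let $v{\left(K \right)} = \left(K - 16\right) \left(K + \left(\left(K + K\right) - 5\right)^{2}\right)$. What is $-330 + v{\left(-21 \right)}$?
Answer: $-81286$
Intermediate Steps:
$v{\left(K \right)} = \left(-16 + K\right) \left(K + \left(-5 + 2 K\right)^{2}\right)$ ($v{\left(K \right)} = \left(-16 + K\right) \left(K + \left(2 K - 5\right)^{2}\right) = \left(-16 + K\right) \left(K + \left(-5 + 2 K\right)^{2}\right)$)
$-330 + v{\left(-21 \right)} = -330 + \left(-400 - 83 \left(-21\right)^{2} + 4 \left(-21\right)^{3} + 329 \left(-21\right)\right) = -330 - 80956 = -81286$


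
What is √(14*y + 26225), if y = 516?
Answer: √33449 ≈ 182.89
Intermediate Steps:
√(14*y + 26225) = √(14*516 + 26225) = √(7224 + 26225) = √33449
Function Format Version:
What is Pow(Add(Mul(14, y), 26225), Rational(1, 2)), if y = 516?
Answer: Pow(33449, Rational(1, 2)) ≈ 182.89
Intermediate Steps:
Pow(Add(Mul(14, y), 26225), Rational(1, 2)) = Pow(Add(Mul(14, 516), 26225), Rational(1, 2)) = Pow(Add(7224, 26225), Rational(1, 2)) = Pow(33449, Rational(1, 2))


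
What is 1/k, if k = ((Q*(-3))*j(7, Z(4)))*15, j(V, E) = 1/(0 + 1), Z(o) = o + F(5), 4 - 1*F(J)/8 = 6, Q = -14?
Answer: 1/630 ≈ 0.0015873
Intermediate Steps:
F(J) = -16 (F(J) = 32 - 8*6 = 32 - 48 = -16)
Z(o) = -16 + o (Z(o) = o - 16 = -16 + o)
j(V, E) = 1 (j(V, E) = 1/1 = 1)
k = 630 (k = (-14*(-3)*1)*15 = (42*1)*15 = 42*15 = 630)
1/k = 1/630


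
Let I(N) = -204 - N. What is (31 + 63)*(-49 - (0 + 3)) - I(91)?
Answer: -4593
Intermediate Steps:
(31 + 63)*(-49 - (0 + 3)) - I(91) = (31 + 63)*(-49 - (0 + 3)) - (-204 - 1*91) = 94*(-49 - 3) - (-204 - 91) = 94*(-49 - 1*3) - 1*(-295) = 94*(-49 - 3) + 295 = 94*(-52) + 295 = -4888 + 295 = -4593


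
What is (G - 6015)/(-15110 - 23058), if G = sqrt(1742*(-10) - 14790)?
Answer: 6015/38168 - I*sqrt(32210)/38168 ≈ 0.15759 - 0.0047021*I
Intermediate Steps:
G = I*sqrt(32210) (G = sqrt(-17420 - 14790) = sqrt(-32210) = I*sqrt(32210) ≈ 179.47*I)
(G - 6015)/(-15110 - 23058) = (I*sqrt(32210) - 6015)/(-15110 - 23058) = (-6015 + I*sqrt(32210))/(-38168) = (-6015 + I*sqrt(32210))*(-1/38168) = 6015/38168 - I*sqrt(32210)/38168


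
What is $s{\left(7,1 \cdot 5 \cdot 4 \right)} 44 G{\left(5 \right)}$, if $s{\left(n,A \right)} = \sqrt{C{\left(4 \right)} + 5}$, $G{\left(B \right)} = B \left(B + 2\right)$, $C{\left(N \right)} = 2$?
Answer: $1540 \sqrt{7} \approx 4074.5$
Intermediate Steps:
$G{\left(B \right)} = B \left(2 + B\right)$
$s{\left(n,A \right)} = \sqrt{7}$ ($s{\left(n,A \right)} = \sqrt{2 + 5} = \sqrt{7}$)
$s{\left(7,1 \cdot 5 \cdot 4 \right)} 44 G{\left(5 \right)} = \sqrt{7} \cdot 44 \cdot 5 \left(2 + 5\right) = 44 \sqrt{7} \cdot 5 \cdot 7 = 44 \sqrt{7} \cdot 35 = 1540 \sqrt{7}$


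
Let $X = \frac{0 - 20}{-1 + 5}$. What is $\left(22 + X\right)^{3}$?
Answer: $4913$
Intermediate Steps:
$X = -5$ ($X = \frac{0 - 20}{4} = \left(-20\right) \frac{1}{4} = -5$)
$\left(22 + X\right)^{3} = \left(22 - 5\right)^{3} = 17^{3} = 4913$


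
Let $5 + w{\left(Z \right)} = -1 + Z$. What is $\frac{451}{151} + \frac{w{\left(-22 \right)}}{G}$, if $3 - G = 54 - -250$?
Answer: $\frac{19997}{6493} \approx 3.0798$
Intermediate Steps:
$G = -301$ ($G = 3 - \left(54 - -250\right) = 3 - \left(54 + 250\right) = 3 - 304 = -301$)
$w{\left(Z \right)} = -6 + Z$ ($w{\left(Z \right)} = -5 + \left(-1 + Z\right) = -6 + Z$)
$\frac{451}{151} + \frac{w{\left(-22 \right)}}{G} = \frac{451}{151} + \frac{-6 - 22}{-301} = 451 \cdot \frac{1}{151} - - \frac{4}{43} = \frac{451}{151} + \frac{4}{43} = \frac{19997}{6493}$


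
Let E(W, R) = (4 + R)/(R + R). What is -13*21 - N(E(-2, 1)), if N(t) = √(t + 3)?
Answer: -273 - √22/2 ≈ -275.35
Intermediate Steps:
E(W, R) = (4 + R)/(2*R) (E(W, R) = (4 + R)/((2*R)) = (4 + R)*(1/(2*R)) = (4 + R)/(2*R))
N(t) = √(3 + t)
-13*21 - N(E(-2, 1)) = -13*21 - √(3 + (½)*(4 + 1)/1) = -273 - √(3 + (½)*1*5) = -273 - √(3 + 5/2) = -273 - √(11/2) = -273 - √22/2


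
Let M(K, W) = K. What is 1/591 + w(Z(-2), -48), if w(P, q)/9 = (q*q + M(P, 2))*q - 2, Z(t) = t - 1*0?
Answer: -587738861/591 ≈ -9.9448e+5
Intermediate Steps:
Z(t) = t (Z(t) = t + 0 = t)
w(P, q) = -18 + 9*q*(P + q**2) (w(P, q) = 9*((q*q + P)*q - 2) = 9*((q**2 + P)*q - 2) = 9*((P + q**2)*q - 2) = 9*(q*(P + q**2) - 2) = 9*(-2 + q*(P + q**2)) = -18 + 9*q*(P + q**2))
1/591 + w(Z(-2), -48) = 1/591 + (-18 + 9*(-48)**3 + 9*(-2)*(-48)) = 1/591 + (-18 + 9*(-110592) + 864) = 1/591 + (-18 - 995328 + 864) = 1/591 - 994482 = -587738861/591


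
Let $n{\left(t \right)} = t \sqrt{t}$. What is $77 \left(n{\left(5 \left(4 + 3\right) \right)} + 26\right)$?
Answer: $2002 + 2695 \sqrt{35} \approx 17946.0$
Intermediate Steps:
$n{\left(t \right)} = t^{\frac{3}{2}}$
$77 \left(n{\left(5 \left(4 + 3\right) \right)} + 26\right) = 77 \left(\left(5 \left(4 + 3\right)\right)^{\frac{3}{2}} + 26\right) = 77 \left(\left(5 \cdot 7\right)^{\frac{3}{2}} + 26\right) = 77 \left(35^{\frac{3}{2}} + 26\right) = 77 \left(35 \sqrt{35} + 26\right) = 77 \left(26 + 35 \sqrt{35}\right) = 2002 + 2695 \sqrt{35}$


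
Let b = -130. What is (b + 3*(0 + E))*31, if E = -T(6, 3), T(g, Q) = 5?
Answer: -4495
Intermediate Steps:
E = -5 (E = -1*5 = -5)
(b + 3*(0 + E))*31 = (-130 + 3*(0 - 5))*31 = (-130 + 3*(-5))*31 = (-130 - 15)*31 = -145*31 = -4495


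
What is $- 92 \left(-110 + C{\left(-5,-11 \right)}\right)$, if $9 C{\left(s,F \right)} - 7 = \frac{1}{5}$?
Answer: $\frac{50232}{5} \approx 10046.0$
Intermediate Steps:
$C{\left(s,F \right)} = \frac{4}{5}$ ($C{\left(s,F \right)} = \frac{7}{9} + \frac{1}{9 \cdot 5} = \frac{7}{9} + \frac{1}{9} \cdot \frac{1}{5} = \frac{7}{9} + \frac{1}{45} = \frac{4}{5}$)
$- 92 \left(-110 + C{\left(-5,-11 \right)}\right) = - 92 \left(-110 + \frac{4}{5}\right) = \left(-92\right) \left(- \frac{546}{5}\right) = \frac{50232}{5}$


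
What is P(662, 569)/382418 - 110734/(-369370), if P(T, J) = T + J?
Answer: 21400684641/70626868330 ≈ 0.30301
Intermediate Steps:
P(T, J) = J + T
P(662, 569)/382418 - 110734/(-369370) = (569 + 662)/382418 - 110734/(-369370) = 1231*(1/382418) - 110734*(-1/369370) = 1231/382418 + 55367/184685 = 21400684641/70626868330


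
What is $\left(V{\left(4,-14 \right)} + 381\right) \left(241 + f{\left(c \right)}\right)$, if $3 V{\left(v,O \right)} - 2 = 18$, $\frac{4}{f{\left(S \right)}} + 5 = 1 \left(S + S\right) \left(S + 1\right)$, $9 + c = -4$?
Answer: $\frac{86051533}{921} \approx 93433.0$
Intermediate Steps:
$c = -13$ ($c = -9 - 4 = -13$)
$f{\left(S \right)} = \frac{4}{-5 + 2 S \left(1 + S\right)}$ ($f{\left(S \right)} = \frac{4}{-5 + 1 \left(S + S\right) \left(S + 1\right)} = \frac{4}{-5 + 1 \cdot 2 S \left(1 + S\right)} = \frac{4}{-5 + 2 S \left(1 + S\right)}$)
$V{\left(v,O \right)} = \frac{20}{3}$ ($V{\left(v,O \right)} = \frac{2}{3} + \frac{1}{3} \cdot 18 = \frac{2}{3} + 6 = \frac{20}{3}$)
$\left(V{\left(4,-14 \right)} + 381\right) \left(241 + f{\left(c \right)}\right) = \left(\frac{20}{3} + 381\right) \left(241 + \frac{4}{-5 + 2 \left(-13\right) + 2 \left(-13\right)^{2}}\right) = \frac{1163 \left(241 + \frac{4}{-5 - 26 + 2 \cdot 169}\right)}{3} = \frac{1163 \left(241 + \frac{4}{-5 - 26 + 338}\right)}{3} = \frac{1163 \left(241 + \frac{4}{307}\right)}{3} = \frac{1163}{3} \cdot \frac{73991}{307} = \frac{86051533}{921}$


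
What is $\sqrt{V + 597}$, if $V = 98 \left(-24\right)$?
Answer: $3 i \sqrt{195} \approx 41.893 i$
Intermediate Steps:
$V = -2352$
$\sqrt{V + 597} = \sqrt{-2352 + 597} = \sqrt{-1755} = 3 i \sqrt{195}$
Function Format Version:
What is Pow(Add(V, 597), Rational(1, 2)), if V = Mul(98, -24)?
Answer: Mul(3, I, Pow(195, Rational(1, 2))) ≈ Mul(41.893, I)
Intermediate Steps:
V = -2352
Pow(Add(V, 597), Rational(1, 2)) = Pow(Add(-2352, 597), Rational(1, 2)) = Pow(-1755, Rational(1, 2)) = Mul(3, I, Pow(195, Rational(1, 2)))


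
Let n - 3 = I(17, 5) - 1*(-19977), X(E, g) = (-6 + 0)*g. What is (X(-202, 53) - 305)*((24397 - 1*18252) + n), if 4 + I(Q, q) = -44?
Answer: -16245971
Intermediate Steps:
X(E, g) = -6*g
I(Q, q) = -48 (I(Q, q) = -4 - 44 = -48)
n = 19932 (n = 3 + (-48 - 1*(-19977)) = 3 + (-48 + 19977) = 3 + 19929 = 19932)
(X(-202, 53) - 305)*((24397 - 1*18252) + n) = (-6*53 - 305)*((24397 - 1*18252) + 19932) = (-318 - 305)*((24397 - 18252) + 19932) = -623*(6145 + 19932) = -623*26077 = -16245971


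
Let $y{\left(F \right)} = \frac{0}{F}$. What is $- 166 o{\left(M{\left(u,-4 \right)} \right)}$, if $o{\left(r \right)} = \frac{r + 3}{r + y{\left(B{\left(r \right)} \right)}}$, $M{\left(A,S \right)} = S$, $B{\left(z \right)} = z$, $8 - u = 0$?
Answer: $- \frac{83}{2} \approx -41.5$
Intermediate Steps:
$u = 8$ ($u = 8 - 0 = 8 + 0 = 8$)
$y{\left(F \right)} = 0$
$o{\left(r \right)} = \frac{3 + r}{r}$ ($o{\left(r \right)} = \frac{r + 3}{r + 0} = \frac{3 + r}{r}$)
$- 166 o{\left(M{\left(u,-4 \right)} \right)} = - 166 \frac{3 - 4}{-4} = - 166 \left(\left(- \frac{1}{4}\right) \left(-1\right)\right) = \left(-166\right) \frac{1}{4} = - \frac{83}{2}$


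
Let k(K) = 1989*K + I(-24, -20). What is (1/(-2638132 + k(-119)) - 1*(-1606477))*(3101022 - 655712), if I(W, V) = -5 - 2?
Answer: 161332760252463097/41069 ≈ 3.9283e+12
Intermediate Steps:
I(W, V) = -7
k(K) = -7 + 1989*K (k(K) = 1989*K - 7 = -7 + 1989*K)
(1/(-2638132 + k(-119)) - 1*(-1606477))*(3101022 - 655712) = (1/(-2638132 + (-7 + 1989*(-119))) - 1*(-1606477))*(3101022 - 655712) = (1/(-2638132 + (-7 - 236691)) + 1606477)*2445310 = (1/(-2638132 - 236698) + 1606477)*2445310 = (1/(-2874830) + 1606477)*2445310 = (-1/2874830 + 1606477)*2445310 = (4618348273909/2874830)*2445310 = 161332760252463097/41069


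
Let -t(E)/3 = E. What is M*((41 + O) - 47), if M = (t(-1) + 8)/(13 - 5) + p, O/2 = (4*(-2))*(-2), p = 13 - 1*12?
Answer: 247/4 ≈ 61.750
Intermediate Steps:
t(E) = -3*E
p = 1 (p = 13 - 12 = 1)
O = 32 (O = 2*((4*(-2))*(-2)) = 2*(-8*(-2)) = 2*16 = 32)
M = 19/8 (M = (-3*(-1) + 8)/(13 - 5) + 1 = (3 + 8)/8 + 1 = 11*(1/8) + 1 = 11/8 + 1 = 19/8 ≈ 2.3750)
M*((41 + O) - 47) = 19*((41 + 32) - 47)/8 = 19*(73 - 47)/8 = (19/8)*26 = 247/4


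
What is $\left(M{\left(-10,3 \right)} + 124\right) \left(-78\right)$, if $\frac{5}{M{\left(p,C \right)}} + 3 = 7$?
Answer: $- \frac{19539}{2} \approx -9769.5$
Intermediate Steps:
$M{\left(p,C \right)} = \frac{5}{4}$ ($M{\left(p,C \right)} = \frac{5}{-3 + 7} = \frac{5}{4}$)
$\left(M{\left(-10,3 \right)} + 124\right) \left(-78\right) = \left(\frac{5}{4} + 124\right) \left(-78\right) = \frac{501}{4} \left(-78\right) = - \frac{19539}{2}$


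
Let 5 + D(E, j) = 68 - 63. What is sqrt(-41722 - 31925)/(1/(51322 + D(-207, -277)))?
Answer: 1077762*I*sqrt(167) ≈ 1.3928e+7*I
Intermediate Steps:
D(E, j) = 0 (D(E, j) = -5 + (68 - 63) = -5 + 5 = 0)
sqrt(-41722 - 31925)/(1/(51322 + D(-207, -277))) = sqrt(-41722 - 31925)/(1/(51322 + 0)) = sqrt(-73647)/(1/51322) = (21*I*sqrt(167))/(1/51322) = (21*I*sqrt(167))*51322 = 1077762*I*sqrt(167)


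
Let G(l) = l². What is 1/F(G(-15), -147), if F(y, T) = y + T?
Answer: 1/78 ≈ 0.012821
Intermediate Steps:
F(y, T) = T + y
1/F(G(-15), -147) = 1/(-147 + (-15)²) = 1/(-147 + 225) = 1/78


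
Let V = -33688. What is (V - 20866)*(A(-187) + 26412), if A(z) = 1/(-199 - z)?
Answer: -8645254211/6 ≈ -1.4409e+9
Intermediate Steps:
(V - 20866)*(A(-187) + 26412) = (-33688 - 20866)*(-1/(199 - 187) + 26412) = -54554*(-1/12 + 26412) = -54554*316943/12 = -8645254211/6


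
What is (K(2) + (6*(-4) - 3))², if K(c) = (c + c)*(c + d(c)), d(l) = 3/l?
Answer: 169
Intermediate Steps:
K(c) = 2*c*(c + 3/c) (K(c) = (c + c)*(c + 3/c) = (2*c)*(c + 3/c) = 2*c*(c + 3/c))
(K(2) + (6*(-4) - 3))² = ((6 + 2*2²) + (6*(-4) - 3))² = ((6 + 2*4) + (-24 - 3))² = ((6 + 8) - 27)² = (14 - 27)² = (-13)² = 169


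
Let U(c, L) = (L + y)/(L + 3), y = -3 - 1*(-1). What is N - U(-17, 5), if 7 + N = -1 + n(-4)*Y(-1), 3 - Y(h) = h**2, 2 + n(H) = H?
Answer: -163/8 ≈ -20.375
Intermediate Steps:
y = -2 (y = -3 + 1 = -2)
n(H) = -2 + H
Y(h) = 3 - h**2
U(c, L) = (-2 + L)/(3 + L) (U(c, L) = (L - 2)/(L + 3) = (-2 + L)/(3 + L))
N = -20 (N = -7 + (-1 + (-2 - 4)*(3 - 1*(-1)**2)) = -7 + (-1 - 6*(3 - 1*1)) = -7 + (-1 - 6*(3 - 1)) = -7 + (-1 - 6*2) = -7 + (-1 - 12) = -7 - 13 = -20)
N - U(-17, 5) = -20 - (-2 + 5)/(3 + 5) = -20 - 3/8 = -163/8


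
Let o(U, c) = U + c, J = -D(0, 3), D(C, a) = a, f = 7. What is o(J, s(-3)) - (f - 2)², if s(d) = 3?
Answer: -25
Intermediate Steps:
J = -3 (J = -1*3 = -3)
o(J, s(-3)) - (f - 2)² = (-3 + 3) - (7 - 2)² = 0 - 1*5² = 0 - 1*25 = 0 - 25 = -25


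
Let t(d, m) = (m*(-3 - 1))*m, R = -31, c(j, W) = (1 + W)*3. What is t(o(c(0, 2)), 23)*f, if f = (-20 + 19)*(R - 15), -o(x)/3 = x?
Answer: -97336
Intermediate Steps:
c(j, W) = 3 + 3*W
o(x) = -3*x
t(d, m) = -4*m² (t(d, m) = (m*(-4))*m = (-4*m)*m = -4*m²)
f = 46 (f = (-20 + 19)*(-31 - 15) = -1*(-46) = 46)
t(o(c(0, 2)), 23)*f = -4*23²*46 = -4*529*46 = -2116*46 = -97336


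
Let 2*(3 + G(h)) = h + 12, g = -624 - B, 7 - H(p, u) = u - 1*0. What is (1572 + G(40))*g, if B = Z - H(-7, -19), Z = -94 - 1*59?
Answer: -709775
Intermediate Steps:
Z = -153 (Z = -94 - 59 = -153)
H(p, u) = 7 - u (H(p, u) = 7 - (u - 1*0) = 7 - (u + 0) = 7 - u)
B = -179 (B = -153 - (7 - 1*(-19)) = -153 - (7 + 19) = -153 - 1*26 = -153 - 26 = -179)
g = -445 (g = -624 - 1*(-179) = -624 + 179 = -445)
G(h) = 3 + h/2 (G(h) = -3 + (h + 12)/2 = -3 + (12 + h)/2 = -3 + (6 + h/2) = 3 + h/2)
(1572 + G(40))*g = (1572 + (3 + (1/2)*40))*(-445) = (1572 + (3 + 20))*(-445) = (1572 + 23)*(-445) = 1595*(-445) = -709775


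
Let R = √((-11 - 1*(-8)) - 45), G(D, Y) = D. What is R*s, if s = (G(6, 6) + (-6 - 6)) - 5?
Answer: -44*I*√3 ≈ -76.21*I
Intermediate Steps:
R = 4*I*√3 (R = √((-11 + 8) - 45) = √(-3 - 45) = √(-48) = 4*I*√3 ≈ 6.9282*I)
s = -11 (s = (6 + (-6 - 6)) - 5 = (6 - 12) - 5 = -6 - 5 = -11)
R*s = (4*I*√3)*(-11) = -44*I*√3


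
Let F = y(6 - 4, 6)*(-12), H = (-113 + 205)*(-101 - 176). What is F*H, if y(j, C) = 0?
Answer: 0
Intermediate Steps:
H = -25484 (H = 92*(-277) = -25484)
F = 0 (F = 0*(-12) = 0)
F*H = 0*(-25484) = 0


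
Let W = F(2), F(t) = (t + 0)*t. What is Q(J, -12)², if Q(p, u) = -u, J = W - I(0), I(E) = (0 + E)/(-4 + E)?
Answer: 144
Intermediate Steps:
F(t) = t² (F(t) = t*t = t²)
W = 4 (W = 2² = 4)
I(E) = E/(-4 + E)
J = 4 (J = 4 - 0/(-4 + 0) = 4 - 0/(-4) = 4 - 0*(-1)/4 = 4 - 1*0 = 4 + 0 = 4)
Q(J, -12)² = (-1*(-12))² = 12² = 144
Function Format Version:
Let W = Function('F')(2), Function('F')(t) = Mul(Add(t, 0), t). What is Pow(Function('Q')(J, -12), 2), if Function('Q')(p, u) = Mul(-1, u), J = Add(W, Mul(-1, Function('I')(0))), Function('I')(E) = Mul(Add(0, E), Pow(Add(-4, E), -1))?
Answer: 144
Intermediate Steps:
Function('F')(t) = Pow(t, 2) (Function('F')(t) = Mul(t, t) = Pow(t, 2))
W = 4 (W = Pow(2, 2) = 4)
Function('I')(E) = Mul(E, Pow(Add(-4, E), -1))
J = 4 (J = Add(4, Mul(-1, Mul(0, Pow(Add(-4, 0), -1)))) = Add(4, Mul(-1, Mul(0, Pow(-4, -1)))) = Add(4, Mul(-1, Mul(0, Rational(-1, 4)))) = Add(4, Mul(-1, 0)) = Add(4, 0) = 4)
Pow(Function('Q')(J, -12), 2) = Pow(Mul(-1, -12), 2) = Pow(12, 2) = 144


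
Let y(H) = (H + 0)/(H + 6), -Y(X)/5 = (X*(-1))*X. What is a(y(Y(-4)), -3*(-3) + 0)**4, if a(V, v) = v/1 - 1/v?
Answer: 40960000/6561 ≈ 6243.0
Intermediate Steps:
Y(X) = 5*X**2 (Y(X) = -5*X*(-1)*X = -5*(-X)*X = -(-5)*X**2 = 5*X**2)
y(H) = H/(6 + H)
a(V, v) = v - 1/v (a(V, v) = v*1 - 1/v = v - 1/v)
a(y(Y(-4)), -3*(-3) + 0)**4 = ((-3*(-3) + 0) - 1/(-3*(-3) + 0))**4 = ((9 + 0) - 1/(9 + 0))**4 = (9 - 1/9)**4 = (80/9)**4 = 40960000/6561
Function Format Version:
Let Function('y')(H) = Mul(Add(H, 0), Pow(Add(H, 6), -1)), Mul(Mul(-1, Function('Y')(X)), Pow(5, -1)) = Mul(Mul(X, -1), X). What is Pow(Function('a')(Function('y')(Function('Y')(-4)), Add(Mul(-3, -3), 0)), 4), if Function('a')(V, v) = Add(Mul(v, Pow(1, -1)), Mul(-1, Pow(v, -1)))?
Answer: Rational(40960000, 6561) ≈ 6243.0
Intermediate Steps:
Function('Y')(X) = Mul(5, Pow(X, 2)) (Function('Y')(X) = Mul(-5, Mul(Mul(X, -1), X)) = Mul(-5, Mul(Mul(-1, X), X)) = Mul(-5, Mul(-1, Pow(X, 2))) = Mul(5, Pow(X, 2)))
Function('y')(H) = Mul(H, Pow(Add(6, H), -1))
Function('a')(V, v) = Add(v, Mul(-1, Pow(v, -1))) (Function('a')(V, v) = Add(Mul(v, 1), Mul(-1, Pow(v, -1))) = Add(v, Mul(-1, Pow(v, -1))))
Pow(Function('a')(Function('y')(Function('Y')(-4)), Add(Mul(-3, -3), 0)), 4) = Pow(Add(Add(Mul(-3, -3), 0), Mul(-1, Pow(Add(Mul(-3, -3), 0), -1))), 4) = Pow(Add(Add(9, 0), Mul(-1, Pow(Add(9, 0), -1))), 4) = Pow(Add(9, Mul(-1, Pow(9, -1))), 4) = Pow(Add(9, Mul(-1, Rational(1, 9))), 4) = Pow(Add(9, Rational(-1, 9)), 4) = Pow(Rational(80, 9), 4) = Rational(40960000, 6561)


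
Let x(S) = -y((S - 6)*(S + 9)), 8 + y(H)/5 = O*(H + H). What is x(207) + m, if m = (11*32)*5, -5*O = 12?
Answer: 1043784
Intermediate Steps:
O = -12/5 (O = -⅕*12 = -12/5 ≈ -2.4000)
y(H) = -40 - 24*H (y(H) = -40 + 5*(-12*(H + H)/5) = -40 + 5*(-24*H/5) = -40 - 24*H)
x(S) = 40 + 24*(-6 + S)*(9 + S) (x(S) = -(-40 - 24*(S - 6)*(S + 9)) = -(-40 - 24*(-6 + S)*(9 + S)) = 40 + 24*(-6 + S)*(9 + S))
m = 1760 (m = 352*5 = 1760)
x(207) + m = (-1256 + 24*207² + 72*207) + 1760 = (-1256 + 24*42849 + 14904) + 1760 = (-1256 + 1028376 + 14904) + 1760 = 1042024 + 1760 = 1043784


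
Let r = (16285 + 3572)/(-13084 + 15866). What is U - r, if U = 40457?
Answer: 112531517/2782 ≈ 40450.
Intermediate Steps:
r = 19857/2782 ≈ 7.1377
U - r = 40457 - 1*19857/2782 = 40457 - 19857/2782 = 112531517/2782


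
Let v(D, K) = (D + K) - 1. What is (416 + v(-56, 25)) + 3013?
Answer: 3397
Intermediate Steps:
v(D, K) = -1 + D + K
(416 + v(-56, 25)) + 3013 = (416 + (-1 - 56 + 25)) + 3013 = (416 - 32) + 3013 = 384 + 3013 = 3397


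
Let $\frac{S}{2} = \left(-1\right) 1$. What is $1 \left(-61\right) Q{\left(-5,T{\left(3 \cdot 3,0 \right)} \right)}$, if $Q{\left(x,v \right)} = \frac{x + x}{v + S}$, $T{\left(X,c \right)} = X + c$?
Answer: $\frac{610}{7} \approx 87.143$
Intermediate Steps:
$S = -2$ ($S = 2 \left(\left(-1\right) 1\right) = 2 \left(-1\right) = -2$)
$Q{\left(x,v \right)} = \frac{2 x}{-2 + v}$ ($Q{\left(x,v \right)} = \frac{x + x}{v - 2} = \frac{2 x}{-2 + v}$)
$1 \left(-61\right) Q{\left(-5,T{\left(3 \cdot 3,0 \right)} \right)} = 1 \left(-61\right) 2 \left(-5\right) \frac{1}{-2 + \left(3 \cdot 3 + 0\right)} = - 61 \cdot 2 \left(-5\right) \frac{1}{-2 + \left(9 + 0\right)} = - 61 \cdot 2 \left(-5\right) \frac{1}{-2 + 9} = - 61 \cdot 2 \left(-5\right) \frac{1}{7} = \left(-61\right) \left(- \frac{10}{7}\right) = \frac{610}{7}$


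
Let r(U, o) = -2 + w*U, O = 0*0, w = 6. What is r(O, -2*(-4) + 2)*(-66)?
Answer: 132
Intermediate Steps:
O = 0
r(U, o) = -2 + 6*U
r(O, -2*(-4) + 2)*(-66) = (-2 + 6*0)*(-66) = (-2 + 0)*(-66) = -2*(-66) = 132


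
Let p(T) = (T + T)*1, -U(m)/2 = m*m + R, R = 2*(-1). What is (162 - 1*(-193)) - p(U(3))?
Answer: 383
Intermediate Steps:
R = -2
U(m) = 4 - 2*m² (U(m) = -2*(m*m - 2) = -2*(m² - 2) = -2*(-2 + m²) = 4 - 2*m²)
p(T) = 2*T (p(T) = (2*T)*1 = 2*T)
(162 - 1*(-193)) - p(U(3)) = (162 - 1*(-193)) - 2*(4 - 2*3²) = (162 + 193) - 2*(4 - 2*9) = 355 - 2*(4 - 18) = 355 - 2*(-14) = 355 - 1*(-28) = 355 + 28 = 383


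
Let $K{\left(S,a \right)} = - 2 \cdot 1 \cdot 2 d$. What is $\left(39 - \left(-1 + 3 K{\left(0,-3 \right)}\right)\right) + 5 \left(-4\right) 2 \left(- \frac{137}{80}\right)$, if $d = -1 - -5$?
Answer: $\frac{313}{2} \approx 156.5$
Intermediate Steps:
$d = 4$ ($d = -1 + 5 = 4$)
$K{\left(S,a \right)} = -16$ ($K{\left(S,a \right)} = - 2 \cdot 1 \cdot 2 \cdot 4 = \left(-2\right) 2 \cdot 4 = \left(-4\right) 4 = -16$)
$\left(39 - \left(-1 + 3 K{\left(0,-3 \right)}\right)\right) + 5 \left(-4\right) 2 \left(- \frac{137}{80}\right) = \left(39 - \left(-1 + 3 \left(-16\right)\right)\right) + 5 \left(-4\right) 2 \left(- \frac{137}{80}\right) = \left(39 - \left(-1 - 48\right)\right) + \left(-20\right) 2 \left(\left(-137\right) \frac{1}{80}\right) = \left(39 - -49\right) - - \frac{137}{2} = \left(39 + 49\right) + \frac{137}{2} = 88 + \frac{137}{2} = \frac{313}{2}$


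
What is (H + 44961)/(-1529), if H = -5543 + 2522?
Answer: -41940/1529 ≈ -27.430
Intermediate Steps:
H = -3021
(H + 44961)/(-1529) = (-3021 + 44961)/(-1529) = 41940*(-1/1529) = -41940/1529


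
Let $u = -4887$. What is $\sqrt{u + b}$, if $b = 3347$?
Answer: $2 i \sqrt{385} \approx 39.243 i$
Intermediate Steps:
$\sqrt{u + b} = \sqrt{-4887 + 3347} = \sqrt{-1540} = 2 i \sqrt{385}$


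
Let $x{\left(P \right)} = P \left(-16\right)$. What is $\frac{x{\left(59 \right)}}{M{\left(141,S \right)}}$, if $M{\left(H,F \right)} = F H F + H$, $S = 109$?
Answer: $- \frac{472}{837681} \approx -0.00056346$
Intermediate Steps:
$M{\left(H,F \right)} = H + H F^{2}$ ($M{\left(H,F \right)} = H F^{2} + H = H + H F^{2}$)
$x{\left(P \right)} = - 16 P$
$\frac{x{\left(59 \right)}}{M{\left(141,S \right)}} = \frac{\left(-16\right) 59}{141 \left(1 + 109^{2}\right)} = - \frac{944}{141 \left(1 + 11881\right)} = - \frac{944}{141 \cdot 11882} = - \frac{944}{1675362} = \left(-944\right) \frac{1}{1675362} = - \frac{472}{837681}$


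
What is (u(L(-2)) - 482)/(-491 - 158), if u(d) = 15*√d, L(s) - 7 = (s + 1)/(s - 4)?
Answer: 482/649 - 5*√258/1298 ≈ 0.68081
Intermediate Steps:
L(s) = 7 + (1 + s)/(-4 + s) (L(s) = 7 + (s + 1)/(s - 4) = 7 + (1 + s)/(-4 + s))
(u(L(-2)) - 482)/(-491 - 158) = (15*√((-27 + 8*(-2))/(-4 - 2)) - 482)/(-491 - 158) = (15*√((-27 - 16)/(-6)) - 482)/(-649) = -(15*√(-⅙*(-43)) - 482)/649 = -(15*√(43/6) - 482)/649 = -(15*(√258/6) - 482)/649 = -(5*√258/2 - 482)/649 = -(-482 + 5*√258/2)/649 = 482/649 - 5*√258/1298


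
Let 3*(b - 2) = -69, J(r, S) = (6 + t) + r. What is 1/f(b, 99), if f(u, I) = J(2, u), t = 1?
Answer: ⅑ ≈ 0.11111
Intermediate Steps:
J(r, S) = 7 + r (J(r, S) = (6 + 1) + r = 7 + r)
b = -21 (b = 2 + (⅓)*(-69) = 2 - 23 = -21)
f(u, I) = 9 (f(u, I) = 7 + 2 = 9)
1/f(b, 99) = 1/9 = ⅑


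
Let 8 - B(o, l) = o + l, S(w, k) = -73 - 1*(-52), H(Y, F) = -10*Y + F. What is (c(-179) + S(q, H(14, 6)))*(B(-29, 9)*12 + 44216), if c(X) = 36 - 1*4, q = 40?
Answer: 490072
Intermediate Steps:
H(Y, F) = F - 10*Y
c(X) = 32 (c(X) = 36 - 4 = 32)
S(w, k) = -21 (S(w, k) = -73 + 52 = -21)
B(o, l) = 8 - l - o (B(o, l) = 8 - (o + l) = 8 - (l + o) = 8 + (-l - o) = 8 - l - o)
(c(-179) + S(q, H(14, 6)))*(B(-29, 9)*12 + 44216) = (32 - 21)*((8 - 1*9 - 1*(-29))*12 + 44216) = 11*((8 - 9 + 29)*12 + 44216) = 11*(28*12 + 44216) = 11*(336 + 44216) = 11*44552 = 490072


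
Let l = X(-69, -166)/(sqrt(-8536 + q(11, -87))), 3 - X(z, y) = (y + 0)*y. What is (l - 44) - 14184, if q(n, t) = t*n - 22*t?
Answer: -14228 + 27553*I*sqrt(7579)/7579 ≈ -14228.0 + 316.49*I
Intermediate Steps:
q(n, t) = -22*t + n*t (q(n, t) = n*t - 22*t = -22*t + n*t)
X(z, y) = 3 - y**2 (X(z, y) = 3 - (y + 0)*y = 3 - y*y = 3 - y**2)
l = 27553*I*sqrt(7579)/7579 (l = (3 - 1*(-166)**2)/(sqrt(-8536 - 87*(-22 + 11))) = (3 - 1*27556)/(sqrt(-8536 - 87*(-11))) = (3 - 27556)/(sqrt(-8536 + 957)) = -27553*(-I*sqrt(7579)/7579) = -(-27553)*I*sqrt(7579)/7579 = 27553*I*sqrt(7579)/7579 ≈ 316.49*I)
(l - 44) - 14184 = (27553*I*sqrt(7579)/7579 - 44) - 14184 = (-44 + 27553*I*sqrt(7579)/7579) - 14184 = -14228 + 27553*I*sqrt(7579)/7579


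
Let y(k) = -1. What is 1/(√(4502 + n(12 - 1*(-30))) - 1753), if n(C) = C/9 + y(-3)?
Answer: -5259/9205510 - √40551/9205510 ≈ -0.00059316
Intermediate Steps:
n(C) = -1 + C/9 (n(C) = C/9 - 1 = -1 + C/9)
1/(√(4502 + n(12 - 1*(-30))) - 1753) = 1/(√(4502 + (-1 + (12 - 1*(-30))/9)) - 1753) = 1/(√(4502 + (-1 + (12 + 30)/9)) - 1753) = 1/(√(4502 + (-1 + (⅑)*42)) - 1753) = 1/(√(4502 + (-1 + 14/3)) - 1753) = 1/(√(4502 + 11/3) - 1753) = 1/(√(13517/3) - 1753) = 1/(√40551/3 - 1753) = 1/(-1753 + √40551/3)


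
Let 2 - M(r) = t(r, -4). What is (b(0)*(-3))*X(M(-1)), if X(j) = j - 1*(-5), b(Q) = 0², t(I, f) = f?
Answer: 0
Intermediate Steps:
M(r) = 6 (M(r) = 2 - 1*(-4) = 2 + 4 = 6)
b(Q) = 0
X(j) = 5 + j (X(j) = j + 5 = 5 + j)
(b(0)*(-3))*X(M(-1)) = (0*(-3))*(5 + 6) = 0*11 = 0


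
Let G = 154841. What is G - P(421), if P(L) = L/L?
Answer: 154840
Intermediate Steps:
P(L) = 1
G - P(421) = 154841 - 1*1 = 154841 - 1 = 154840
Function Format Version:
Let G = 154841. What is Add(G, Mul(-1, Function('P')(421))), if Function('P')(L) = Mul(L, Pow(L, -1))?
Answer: 154840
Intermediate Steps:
Function('P')(L) = 1
Add(G, Mul(-1, Function('P')(421))) = Add(154841, Mul(-1, 1)) = Add(154841, -1) = 154840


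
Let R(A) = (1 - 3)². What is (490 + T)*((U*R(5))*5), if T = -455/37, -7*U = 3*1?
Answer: -151500/37 ≈ -4094.6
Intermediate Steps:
R(A) = 4 (R(A) = (-2)² = 4)
U = -3/7 ≈ -0.42857
T = -455/37 (T = -455*1/37 = -455/37 ≈ -12.297)
(490 + T)*((U*R(5))*5) = (490 - 455/37)*(-3/7*4*5) = 17675*(-12/7*5)/37 = (17675/37)*(-60/7) = -151500/37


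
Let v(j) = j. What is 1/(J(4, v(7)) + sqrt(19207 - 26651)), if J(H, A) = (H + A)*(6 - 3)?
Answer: 33/8533 - 2*I*sqrt(1861)/8533 ≈ 0.0038673 - 0.010111*I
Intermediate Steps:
J(H, A) = 3*A + 3*H (J(H, A) = (A + H)*3 = 3*A + 3*H)
1/(J(4, v(7)) + sqrt(19207 - 26651)) = 1/((3*7 + 3*4) + sqrt(19207 - 26651)) = 1/((21 + 12) + sqrt(-7444)) = 1/(33 + 2*I*sqrt(1861))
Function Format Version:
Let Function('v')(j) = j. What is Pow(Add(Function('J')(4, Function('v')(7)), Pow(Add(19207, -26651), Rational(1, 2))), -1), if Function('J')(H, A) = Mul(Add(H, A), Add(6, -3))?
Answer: Add(Rational(33, 8533), Mul(Rational(-2, 8533), I, Pow(1861, Rational(1, 2)))) ≈ Add(0.0038673, Mul(-0.010111, I))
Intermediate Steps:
Function('J')(H, A) = Add(Mul(3, A), Mul(3, H)) (Function('J')(H, A) = Mul(Add(A, H), 3) = Add(Mul(3, A), Mul(3, H)))
Pow(Add(Function('J')(4, Function('v')(7)), Pow(Add(19207, -26651), Rational(1, 2))), -1) = Pow(Add(Add(Mul(3, 7), Mul(3, 4)), Pow(Add(19207, -26651), Rational(1, 2))), -1) = Pow(Add(Add(21, 12), Pow(-7444, Rational(1, 2))), -1) = Pow(Add(33, Mul(2, I, Pow(1861, Rational(1, 2)))), -1)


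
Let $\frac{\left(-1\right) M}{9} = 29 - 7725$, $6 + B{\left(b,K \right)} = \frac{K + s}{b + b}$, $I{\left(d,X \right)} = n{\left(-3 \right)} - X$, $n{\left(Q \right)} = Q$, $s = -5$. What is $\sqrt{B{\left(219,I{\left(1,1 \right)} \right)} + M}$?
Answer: $\frac{\sqrt{1476303090}}{146} \approx 263.17$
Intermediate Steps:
$I{\left(d,X \right)} = -3 - X$
$B{\left(b,K \right)} = -6 + \frac{-5 + K}{2 b}$ ($B{\left(b,K \right)} = -6 + \frac{K - 5}{b + b} = -6 + \frac{-5 + K}{2 b}$)
$M = 69264$ ($M = - 9 \left(29 - 7725\right) = \left(-9\right) \left(-7696\right) = 69264$)
$\sqrt{B{\left(219,I{\left(1,1 \right)} \right)} + M} = \sqrt{\frac{-5 - 4 - 2628}{2 \cdot 219} + 69264} = \sqrt{\frac{1}{2} \cdot \frac{1}{219} \left(-5 - 4 - 2628\right) + 69264} = \sqrt{\frac{1}{2} \cdot \frac{1}{219} \left(-2637\right) + 69264} = \sqrt{- \frac{879}{146} + 69264} = \sqrt{\frac{10111665}{146}} = \frac{\sqrt{1476303090}}{146}$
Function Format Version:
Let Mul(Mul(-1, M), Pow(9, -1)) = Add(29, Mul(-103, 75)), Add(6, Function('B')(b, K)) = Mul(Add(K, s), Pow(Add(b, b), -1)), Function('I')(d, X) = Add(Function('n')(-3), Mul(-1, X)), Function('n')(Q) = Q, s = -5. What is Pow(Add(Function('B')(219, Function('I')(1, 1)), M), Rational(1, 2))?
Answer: Mul(Rational(1, 146), Pow(1476303090, Rational(1, 2))) ≈ 263.17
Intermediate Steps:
Function('I')(d, X) = Add(-3, Mul(-1, X))
Function('B')(b, K) = Add(-6, Mul(Rational(1, 2), Pow(b, -1), Add(-5, K))) (Function('B')(b, K) = Add(-6, Mul(Add(K, -5), Pow(Add(b, b), -1))) = Add(-6, Mul(Add(-5, K), Pow(Mul(2, b), -1))) = Add(-6, Mul(Add(-5, K), Mul(Rational(1, 2), Pow(b, -1)))) = Add(-6, Mul(Rational(1, 2), Pow(b, -1), Add(-5, K))))
M = 69264 (M = Mul(-9, Add(29, Mul(-103, 75))) = Mul(-9, Add(29, -7725)) = Mul(-9, -7696) = 69264)
Pow(Add(Function('B')(219, Function('I')(1, 1)), M), Rational(1, 2)) = Pow(Add(Mul(Rational(1, 2), Pow(219, -1), Add(-5, Add(-3, Mul(-1, 1)), Mul(-12, 219))), 69264), Rational(1, 2)) = Pow(Add(Mul(Rational(1, 2), Rational(1, 219), Add(-5, Add(-3, -1), -2628)), 69264), Rational(1, 2)) = Pow(Add(Mul(Rational(1, 2), Rational(1, 219), Add(-5, -4, -2628)), 69264), Rational(1, 2)) = Pow(Add(Mul(Rational(1, 2), Rational(1, 219), -2637), 69264), Rational(1, 2)) = Pow(Add(Rational(-879, 146), 69264), Rational(1, 2)) = Pow(Rational(10111665, 146), Rational(1, 2)) = Mul(Rational(1, 146), Pow(1476303090, Rational(1, 2)))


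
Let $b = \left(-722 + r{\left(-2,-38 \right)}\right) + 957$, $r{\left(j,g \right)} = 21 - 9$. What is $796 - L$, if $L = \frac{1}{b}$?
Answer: $\frac{196611}{247} \approx 796.0$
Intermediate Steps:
$r{\left(j,g \right)} = 12$
$b = 247$ ($b = \left(-722 + 12\right) + 957 = -710 + 957 = 247$)
$L = \frac{1}{247} \approx 0.0040486$
$796 - L = 796 - \frac{1}{247} = \frac{196611}{247}$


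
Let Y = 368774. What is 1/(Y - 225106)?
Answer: 1/143668 ≈ 6.9605e-6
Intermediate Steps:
1/(Y - 225106) = 1/(368774 - 225106) = 1/143668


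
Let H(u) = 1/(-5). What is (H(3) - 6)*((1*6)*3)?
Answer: -558/5 ≈ -111.60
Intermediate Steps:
H(u) = -⅕
(H(3) - 6)*((1*6)*3) = (-⅕ - 6)*((1*6)*3) = -186*3/5 = -31/5*18 = -558/5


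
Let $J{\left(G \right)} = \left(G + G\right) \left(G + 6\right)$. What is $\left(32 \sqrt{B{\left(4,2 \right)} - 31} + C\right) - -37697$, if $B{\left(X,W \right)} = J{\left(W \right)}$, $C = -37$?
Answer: $37692$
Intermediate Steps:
$J{\left(G \right)} = 2 G \left(6 + G\right)$
$B{\left(X,W \right)} = 2 W \left(6 + W\right)$
$\left(32 \sqrt{B{\left(4,2 \right)} - 31} + C\right) - -37697 = \left(32 \sqrt{2 \cdot 2 \left(6 + 2\right) - 31} - 37\right) - -37697 = \left(32 \sqrt{2 \cdot 2 \cdot 8 - 31} - 37\right) + 37697 = \left(32 \sqrt{32 - 31} - 37\right) + 37697 = \left(32 \sqrt{1} - 37\right) + 37697 = \left(32 \cdot 1 - 37\right) + 37697 = \left(32 - 37\right) + 37697 = -5 + 37697 = 37692$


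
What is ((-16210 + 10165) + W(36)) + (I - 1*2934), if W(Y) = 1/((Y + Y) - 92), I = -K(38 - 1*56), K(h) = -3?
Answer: -179521/20 ≈ -8976.0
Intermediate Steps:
I = 3 (I = -1*(-3) = 3)
W(Y) = 1/(-92 + 2*Y) (W(Y) = 1/(2*Y - 92) = 1/(-92 + 2*Y))
((-16210 + 10165) + W(36)) + (I - 1*2934) = ((-16210 + 10165) + 1/(2*(-46 + 36))) + (3 - 1*2934) = (-6045 + (½)/(-10)) + (3 - 2934) = (-6045 + (½)*(-⅒)) - 2931 = (-6045 - 1/20) - 2931 = -120901/20 - 2931 = -179521/20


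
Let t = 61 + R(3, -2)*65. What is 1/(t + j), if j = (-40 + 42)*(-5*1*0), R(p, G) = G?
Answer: -1/69 ≈ -0.014493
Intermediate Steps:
t = -69 (t = 61 - 2*65 = 61 - 130 = -69)
j = 0 (j = 2*(-5*0) = 2*0 = 0)
1/(t + j) = 1/(-69 + 0) = 1/(-69) = -1/69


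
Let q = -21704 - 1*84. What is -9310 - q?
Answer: 12478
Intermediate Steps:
q = -21788 (q = -21704 - 84 = -21788)
-9310 - q = -9310 - 1*(-21788) = -9310 + 21788 = 12478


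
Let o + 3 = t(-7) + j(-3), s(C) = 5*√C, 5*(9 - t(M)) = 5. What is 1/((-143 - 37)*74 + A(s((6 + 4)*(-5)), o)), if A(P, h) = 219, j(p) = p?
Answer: -1/13101 ≈ -7.6330e-5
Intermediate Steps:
t(M) = 8 (t(M) = 9 - ⅕*5 = 9 - 1 = 8)
o = 2 (o = -3 + (8 - 3) = -3 + 5 = 2)
1/((-143 - 37)*74 + A(s((6 + 4)*(-5)), o)) = 1/((-143 - 37)*74 + 219) = 1/(-180*74 + 219) = 1/(-13320 + 219) = 1/(-13101) = -1/13101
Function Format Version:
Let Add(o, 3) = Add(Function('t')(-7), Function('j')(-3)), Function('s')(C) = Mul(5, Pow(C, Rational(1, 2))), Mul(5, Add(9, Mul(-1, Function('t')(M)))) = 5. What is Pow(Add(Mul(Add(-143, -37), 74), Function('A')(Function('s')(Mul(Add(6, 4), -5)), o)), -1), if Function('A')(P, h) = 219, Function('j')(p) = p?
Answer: Rational(-1, 13101) ≈ -7.6330e-5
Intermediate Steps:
Function('t')(M) = 8 (Function('t')(M) = Add(9, Mul(Rational(-1, 5), 5)) = Add(9, -1) = 8)
o = 2 (o = Add(-3, Add(8, -3)) = Add(-3, 5) = 2)
Pow(Add(Mul(Add(-143, -37), 74), Function('A')(Function('s')(Mul(Add(6, 4), -5)), o)), -1) = Pow(Add(Mul(Add(-143, -37), 74), 219), -1) = Pow(Add(Mul(-180, 74), 219), -1) = Pow(Add(-13320, 219), -1) = Pow(-13101, -1) = Rational(-1, 13101)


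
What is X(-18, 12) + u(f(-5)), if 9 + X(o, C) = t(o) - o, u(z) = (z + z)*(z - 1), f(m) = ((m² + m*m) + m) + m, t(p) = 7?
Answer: 3136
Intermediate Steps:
f(m) = 2*m + 2*m² (f(m) = ((m² + m²) + m) + m = (2*m² + m) + m = (m + 2*m²) + m = 2*m + 2*m²)
u(z) = 2*z*(-1 + z) (u(z) = (2*z)*(-1 + z) = 2*z*(-1 + z))
X(o, C) = -2 - o (X(o, C) = -9 + (7 - o) = -2 - o)
X(-18, 12) + u(f(-5)) = (-2 - 1*(-18)) + 2*(2*(-5)*(1 - 5))*(-1 + 2*(-5)*(1 - 5)) = (-2 + 18) + 2*(2*(-5)*(-4))*(-1 + 2*(-5)*(-4)) = 16 + 2*40*(-1 + 40) = 16 + 2*40*39 = 16 + 3120 = 3136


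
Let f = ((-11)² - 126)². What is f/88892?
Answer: 25/88892 ≈ 0.00028124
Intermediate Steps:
f = 25 (f = (121 - 126)² = (-5)² = 25)
f/88892 = 25/88892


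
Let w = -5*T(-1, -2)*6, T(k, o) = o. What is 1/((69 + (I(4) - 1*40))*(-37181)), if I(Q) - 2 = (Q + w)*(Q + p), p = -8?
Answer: 1/8365725 ≈ 1.1954e-7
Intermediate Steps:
w = 60 (w = -5*(-2)*6 = 10*6 = 60)
I(Q) = 2 + (-8 + Q)*(60 + Q) (I(Q) = 2 + (Q + 60)*(Q - 8) = 2 + (60 + Q)*(-8 + Q) = 2 + (-8 + Q)*(60 + Q))
1/((69 + (I(4) - 1*40))*(-37181)) = 1/((69 + ((-478 + 4**2 + 52*4) - 1*40))*(-37181)) = 1/((69 + ((-478 + 16 + 208) - 40))*(-37181)) = 1/((69 + (-254 - 40))*(-37181)) = 1/((69 - 294)*(-37181)) = 1/(-225*(-37181)) = 1/8365725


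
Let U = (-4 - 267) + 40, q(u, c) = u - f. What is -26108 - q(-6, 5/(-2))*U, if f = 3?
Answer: -28187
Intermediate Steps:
q(u, c) = -3 + u (q(u, c) = u - 1*3 = u - 3 = -3 + u)
U = -231 (U = -271 + 40 = -231)
-26108 - q(-6, 5/(-2))*U = -26108 - (-3 - 6)*(-231) = -26108 - (-9)*(-231) = -26108 - 1*2079 = -26108 - 2079 = -28187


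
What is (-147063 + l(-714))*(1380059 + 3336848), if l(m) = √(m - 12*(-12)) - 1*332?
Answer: -695248507265 + 4716907*I*√570 ≈ -6.9525e+11 + 1.1261e+8*I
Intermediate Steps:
l(m) = -332 + √(144 + m) (l(m) = √(m + 144) - 332 = √(144 + m) - 332 = -332 + √(144 + m))
(-147063 + l(-714))*(1380059 + 3336848) = (-147063 + (-332 + √(144 - 714)))*(1380059 + 3336848) = (-147063 + (-332 + √(-570)))*4716907 = (-147063 + (-332 + I*√570))*4716907 = (-147395 + I*√570)*4716907 = -695248507265 + 4716907*I*√570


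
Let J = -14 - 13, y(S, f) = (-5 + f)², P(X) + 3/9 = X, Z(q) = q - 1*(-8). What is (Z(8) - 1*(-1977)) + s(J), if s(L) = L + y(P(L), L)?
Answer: 2990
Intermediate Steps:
Z(q) = 8 + q (Z(q) = q + 8 = 8 + q)
P(X) = -⅓ + X
J = -27
s(L) = L + (-5 + L)²
(Z(8) - 1*(-1977)) + s(J) = ((8 + 8) - 1*(-1977)) + (-27 + (-5 - 27)²) = (16 + 1977) + (-27 + (-32)²) = 1993 + (-27 + 1024) = 1993 + 997 = 2990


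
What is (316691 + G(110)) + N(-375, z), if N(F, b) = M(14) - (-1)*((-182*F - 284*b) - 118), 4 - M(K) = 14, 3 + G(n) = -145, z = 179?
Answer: 333829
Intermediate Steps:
G(n) = -148 (G(n) = -3 - 145 = -148)
M(K) = -10 (M(K) = 4 - 1*14 = 4 - 14 = -10)
N(F, b) = -128 - 284*b - 182*F (N(F, b) = -10 - (-1)*((-182*F - 284*b) - 118) = -10 - (-1)*((-284*b - 182*F) - 118) = -10 - (-1)*(-118 - 284*b - 182*F) = -10 - (118 + 182*F + 284*b) = -10 + (-118 - 284*b - 182*F) = -128 - 284*b - 182*F)
(316691 + G(110)) + N(-375, z) = (316691 - 148) + (-128 - 284*179 - 182*(-375)) = 316543 + (-128 - 50836 + 68250) = 316543 + 17286 = 333829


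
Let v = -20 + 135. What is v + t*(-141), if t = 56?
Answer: -7781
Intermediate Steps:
v = 115
v + t*(-141) = 115 + 56*(-141) = 115 - 7896 = -7781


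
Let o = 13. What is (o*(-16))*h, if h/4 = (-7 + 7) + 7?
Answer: -5824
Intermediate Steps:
h = 28 (h = 4*((-7 + 7) + 7) = 4*(0 + 7) = 4*7 = 28)
(o*(-16))*h = (13*(-16))*28 = -208*28 = -5824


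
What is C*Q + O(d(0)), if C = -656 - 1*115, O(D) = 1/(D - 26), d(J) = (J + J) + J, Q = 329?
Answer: -6595135/26 ≈ -2.5366e+5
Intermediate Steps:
d(J) = 3*J (d(J) = 2*J + J = 3*J)
O(D) = 1/(-26 + D)
C = -771 (C = -656 - 115 = -771)
C*Q + O(d(0)) = -771*329 + 1/(-26 + 3*0) = -253659 + 1/(-26 + 0) = -253659 + 1/(-26) = -253659 - 1/26 = -6595135/26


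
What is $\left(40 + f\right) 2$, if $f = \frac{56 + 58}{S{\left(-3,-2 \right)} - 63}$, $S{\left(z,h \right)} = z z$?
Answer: $\frac{682}{9} \approx 75.778$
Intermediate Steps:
$S{\left(z,h \right)} = z^{2}$
$f = - \frac{19}{9}$ ($f = \frac{56 + 58}{\left(-3\right)^{2} - 63} = \frac{114}{9 - 63} = \frac{114}{-54} = 114 \left(- \frac{1}{54}\right) = - \frac{19}{9} \approx -2.1111$)
$\left(40 + f\right) 2 = \left(40 - \frac{19}{9}\right) 2 = \frac{341}{9} \cdot 2 = \frac{682}{9}$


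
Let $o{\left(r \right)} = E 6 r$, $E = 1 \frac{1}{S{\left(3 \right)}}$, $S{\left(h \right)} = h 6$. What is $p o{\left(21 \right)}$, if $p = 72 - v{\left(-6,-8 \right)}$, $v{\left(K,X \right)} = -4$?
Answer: $532$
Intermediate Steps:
$S{\left(h \right)} = 6 h$
$E = \frac{1}{18}$ ($E = 1 \frac{1}{6 \cdot 3} = 1 \cdot \frac{1}{18} = \frac{1}{18} \approx 0.055556$)
$p = 76$ ($p = 72 - -4 = 72 + 4 = 76$)
$o{\left(r \right)} = \frac{r}{3}$ ($o{\left(r \right)} = \frac{1}{18} \cdot 6 r = \frac{r}{3}$)
$p o{\left(21 \right)} = 76 \cdot \frac{1}{3} \cdot 21 = 76 \cdot 7 = 532$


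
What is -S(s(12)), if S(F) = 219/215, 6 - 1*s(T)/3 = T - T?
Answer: -219/215 ≈ -1.0186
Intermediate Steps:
s(T) = 18 (s(T) = 18 - 3*(T - T) = 18 - 3*0 = 18 + 0 = 18)
S(F) = 219/215 (S(F) = 219*(1/215) = 219/215)
-S(s(12)) = -1*219/215 = -219/215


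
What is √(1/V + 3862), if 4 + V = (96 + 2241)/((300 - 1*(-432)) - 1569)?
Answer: √13868009845/1895 ≈ 62.144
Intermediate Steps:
V = -1895/279 (V = -4 + (96 + 2241)/((300 - 1*(-432)) - 1569) = -4 + 2337/((300 + 432) - 1569) = -4 + 2337/(732 - 1569) = -4 + 2337/(-837) = -4 + 2337*(-1/837) = -4 - 779/279 = -1895/279 ≈ -6.7921)
√(1/V + 3862) = √(1/(-1895/279) + 3862) = √(-279/1895 + 3862) = √(7318211/1895) = √13868009845/1895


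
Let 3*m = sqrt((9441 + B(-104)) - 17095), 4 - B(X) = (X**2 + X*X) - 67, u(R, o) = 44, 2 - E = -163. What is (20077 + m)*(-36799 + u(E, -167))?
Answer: -737930135 - 36755*I*sqrt(29215)/3 ≈ -7.3793e+8 - 2.0941e+6*I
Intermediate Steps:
E = 165 (E = 2 - 1*(-163) = 2 + 163 = 165)
B(X) = 71 - 2*X**2 (B(X) = 4 - ((X**2 + X*X) - 67) = 4 - ((X**2 + X**2) - 67) = 4 - (2*X**2 - 67) = 4 - (-67 + 2*X**2) = 4 + (67 - 2*X**2) = 71 - 2*X**2)
m = I*sqrt(29215)/3 (m = sqrt((9441 + (71 - 2*(-104)**2)) - 17095)/3 = sqrt((9441 + (71 - 2*10816)) - 17095)/3 = sqrt((9441 + (71 - 21632)) - 17095)/3 = sqrt((9441 - 21561) - 17095)/3 = sqrt(-12120 - 17095)/3 = sqrt(-29215)/3 = (I*sqrt(29215))/3 = I*sqrt(29215)/3 ≈ 56.975*I)
(20077 + m)*(-36799 + u(E, -167)) = (20077 + I*sqrt(29215)/3)*(-36799 + 44) = (20077 + I*sqrt(29215)/3)*(-36755) = -737930135 - 36755*I*sqrt(29215)/3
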